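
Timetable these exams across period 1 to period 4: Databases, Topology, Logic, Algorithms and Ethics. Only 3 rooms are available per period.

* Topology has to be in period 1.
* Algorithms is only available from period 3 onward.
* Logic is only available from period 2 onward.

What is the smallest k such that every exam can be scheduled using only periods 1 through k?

With at most 3 per period and 5 exams, at least 2 periods are needed.
Algorithms can't be placed before period 3, so the schedule must run through at least period 3.
3 works (last occupied period: period 3): for example Ethics=period 1; Logic=period 2; Algorithms=period 3; Topology=period 1; Databases=period 1.

3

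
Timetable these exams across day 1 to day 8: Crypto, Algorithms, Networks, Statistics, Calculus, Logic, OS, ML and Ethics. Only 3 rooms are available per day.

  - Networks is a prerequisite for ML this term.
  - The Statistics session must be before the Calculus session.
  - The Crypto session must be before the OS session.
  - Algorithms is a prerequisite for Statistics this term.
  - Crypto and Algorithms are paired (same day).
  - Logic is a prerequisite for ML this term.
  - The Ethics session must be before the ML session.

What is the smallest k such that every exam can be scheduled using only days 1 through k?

The precedence chain requires at least 3 distinct days.
With at most 3 per day and 9 exams, at least 3 days are needed.
3 works (last occupied day: day 3): for example Logic in day 2; Ethics in day 2; Algorithms in day 1; Crypto in day 1; Statistics in day 2; Networks in day 1; Calculus in day 3; OS in day 3; ML in day 3.

3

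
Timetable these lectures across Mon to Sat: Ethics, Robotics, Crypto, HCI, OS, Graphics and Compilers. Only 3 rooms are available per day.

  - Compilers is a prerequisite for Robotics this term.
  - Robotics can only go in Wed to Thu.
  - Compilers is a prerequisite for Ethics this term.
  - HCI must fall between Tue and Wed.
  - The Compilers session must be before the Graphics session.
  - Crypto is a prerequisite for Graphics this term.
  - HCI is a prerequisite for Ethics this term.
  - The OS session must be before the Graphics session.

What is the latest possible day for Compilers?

Wed

Downstream work caps Compilers at Wed.
Compilers at Wed is achievable: HCI -> Tue, Ethics -> Thu, Graphics -> Thu, Crypto -> Mon, Compilers -> Wed, Robotics -> Thu, OS -> Mon.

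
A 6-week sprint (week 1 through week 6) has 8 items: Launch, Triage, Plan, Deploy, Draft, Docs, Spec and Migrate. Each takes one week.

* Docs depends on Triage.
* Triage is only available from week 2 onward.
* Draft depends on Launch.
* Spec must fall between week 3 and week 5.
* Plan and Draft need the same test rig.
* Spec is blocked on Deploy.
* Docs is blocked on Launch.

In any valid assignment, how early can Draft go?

Precedence pushes Draft to at least week 2.
Draft at week 2 is achievable: Launch -> week 1, Draft -> week 2, Docs -> week 3, Triage -> week 2, Spec -> week 3, Migrate -> week 1, Deploy -> week 1, Plan -> week 1.

week 2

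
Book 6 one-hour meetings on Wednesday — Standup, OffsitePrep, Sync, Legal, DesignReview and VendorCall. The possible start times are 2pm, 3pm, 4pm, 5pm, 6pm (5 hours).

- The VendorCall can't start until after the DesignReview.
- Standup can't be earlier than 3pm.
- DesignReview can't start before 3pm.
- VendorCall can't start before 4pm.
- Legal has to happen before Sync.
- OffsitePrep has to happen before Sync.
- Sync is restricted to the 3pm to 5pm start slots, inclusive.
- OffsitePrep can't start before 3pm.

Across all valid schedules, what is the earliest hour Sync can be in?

4pm

Sync is available from 3pm; precedence pushes Sync to at least 4pm; Sync's own window allows nothing later than 5pm.
Sync at 4pm is achievable: DesignReview -> 3pm; Legal -> 2pm; OffsitePrep -> 3pm; Standup -> 3pm; Sync -> 4pm; VendorCall -> 4pm.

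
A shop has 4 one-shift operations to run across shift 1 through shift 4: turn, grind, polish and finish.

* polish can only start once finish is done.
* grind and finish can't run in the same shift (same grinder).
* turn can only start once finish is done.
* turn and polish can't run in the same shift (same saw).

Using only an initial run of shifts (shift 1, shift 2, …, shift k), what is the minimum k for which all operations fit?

The precedence chain requires at least 2 distinct shifts.
Could 2 shifts be enough, i.e. nothing placed later than shift 2? No: turn must come after finish (at shift 1 or later) → {shift 2}; finish must come before turn (at shift 2 or earlier) → {shift 1}; polish must come after finish (at shift 1 or later) → {shift 2}; polish can't share with turn (shift 2) → nothing is left.
So 2 shifts is not enough.
3 works (last occupied shift: shift 3): for example turn -> shift 2; grind -> shift 2; finish -> shift 1; polish -> shift 3.

3 shifts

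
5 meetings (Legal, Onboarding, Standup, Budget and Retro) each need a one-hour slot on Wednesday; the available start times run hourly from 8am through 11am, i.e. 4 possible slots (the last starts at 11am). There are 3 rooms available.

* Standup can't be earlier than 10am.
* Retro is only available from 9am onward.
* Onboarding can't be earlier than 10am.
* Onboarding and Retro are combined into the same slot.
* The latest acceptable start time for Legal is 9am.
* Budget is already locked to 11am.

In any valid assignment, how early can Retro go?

10am

Retro is available from 9am; Retro must be in the same slot as Onboarding, which can't be before 10am, so Retro is at least 10am.
Retro at 10am is achievable: Retro in 10am; Budget in 11am; Legal in 8am; Onboarding in 10am; Standup in 10am.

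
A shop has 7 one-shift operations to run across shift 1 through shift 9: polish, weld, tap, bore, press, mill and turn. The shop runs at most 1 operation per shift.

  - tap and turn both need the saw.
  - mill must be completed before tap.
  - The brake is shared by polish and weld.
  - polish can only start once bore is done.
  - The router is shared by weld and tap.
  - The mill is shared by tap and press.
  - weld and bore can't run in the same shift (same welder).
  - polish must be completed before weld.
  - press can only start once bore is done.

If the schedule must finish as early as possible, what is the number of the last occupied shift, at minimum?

shift 7

The precedence chain requires at least 3 distinct shifts.
With at most 1 per shift and 7 operations, at least 7 shifts are needed.
7 works (last occupied shift: shift 7): for example turn=shift 7, weld=shift 3, tap=shift 5, bore=shift 1, polish=shift 2, press=shift 6, mill=shift 4.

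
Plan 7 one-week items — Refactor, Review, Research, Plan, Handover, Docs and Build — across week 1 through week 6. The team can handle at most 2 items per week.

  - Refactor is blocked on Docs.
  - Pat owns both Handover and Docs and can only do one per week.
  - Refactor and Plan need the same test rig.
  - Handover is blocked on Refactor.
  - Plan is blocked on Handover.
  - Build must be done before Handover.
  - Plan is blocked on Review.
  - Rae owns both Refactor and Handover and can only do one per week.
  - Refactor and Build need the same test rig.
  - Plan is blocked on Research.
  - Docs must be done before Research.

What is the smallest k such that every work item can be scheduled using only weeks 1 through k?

4 weeks

The precedence chain requires at least 4 distinct weeks.
With at most 2 per week and 7 work items, at least 4 weeks are needed.
4 works (last occupied week: week 4): for example Plan=week 4, Review=week 3, Handover=week 3, Docs=week 1, Refactor=week 2, Build=week 1, Research=week 2.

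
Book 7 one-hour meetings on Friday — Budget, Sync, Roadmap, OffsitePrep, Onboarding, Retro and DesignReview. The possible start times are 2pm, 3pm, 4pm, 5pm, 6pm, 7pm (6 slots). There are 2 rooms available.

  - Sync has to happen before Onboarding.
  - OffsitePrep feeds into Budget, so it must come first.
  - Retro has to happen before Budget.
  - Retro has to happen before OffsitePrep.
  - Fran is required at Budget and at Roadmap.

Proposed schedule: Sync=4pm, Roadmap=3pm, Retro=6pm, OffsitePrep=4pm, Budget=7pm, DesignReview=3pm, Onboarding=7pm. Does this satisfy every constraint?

Sync has to happen before Onboarding — holds.
There are 2 rooms available — holds.
Fran is required at Budget and at Roadmap — holds.
Retro has to happen before Budget — holds.
OffsitePrep feeds into Budget, so it must come first — holds.
Retro has to happen before OffsitePrep — violated.

Invalid. Retro has to happen before OffsitePrep.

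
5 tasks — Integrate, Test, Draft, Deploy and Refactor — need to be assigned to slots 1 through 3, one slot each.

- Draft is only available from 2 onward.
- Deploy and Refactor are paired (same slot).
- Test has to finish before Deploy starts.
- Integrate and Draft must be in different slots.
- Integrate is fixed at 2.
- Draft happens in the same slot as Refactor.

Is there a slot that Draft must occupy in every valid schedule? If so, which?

3

Draft's window is 2–3.
Integrate is fixed at 2, and Draft can't share a slot with Integrate.
So Draft must be 3.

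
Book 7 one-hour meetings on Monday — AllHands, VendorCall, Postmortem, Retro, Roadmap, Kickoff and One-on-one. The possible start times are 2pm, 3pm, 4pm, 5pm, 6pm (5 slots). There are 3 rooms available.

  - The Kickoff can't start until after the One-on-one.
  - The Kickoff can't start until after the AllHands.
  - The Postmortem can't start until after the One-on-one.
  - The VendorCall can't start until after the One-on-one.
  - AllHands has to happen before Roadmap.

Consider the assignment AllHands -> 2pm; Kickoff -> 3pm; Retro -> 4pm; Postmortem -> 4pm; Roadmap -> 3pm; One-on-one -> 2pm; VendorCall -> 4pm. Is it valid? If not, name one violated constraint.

There are 3 rooms available — holds.
The VendorCall can't start until after the One-on-one — holds.
The Postmortem can't start until after the One-on-one — holds.
The Kickoff can't start until after the AllHands — holds.
AllHands has to happen before Roadmap — holds.
The Kickoff can't start until after the One-on-one — holds.

Yes, all constraints hold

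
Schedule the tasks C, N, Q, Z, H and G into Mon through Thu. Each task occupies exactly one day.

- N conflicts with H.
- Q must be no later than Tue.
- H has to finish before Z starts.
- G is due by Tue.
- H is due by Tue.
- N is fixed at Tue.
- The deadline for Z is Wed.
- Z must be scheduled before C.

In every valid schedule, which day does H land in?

Mon

H's window is Mon–Tue.
N is fixed at Tue, and H can't share a day with N.
So H must be Mon.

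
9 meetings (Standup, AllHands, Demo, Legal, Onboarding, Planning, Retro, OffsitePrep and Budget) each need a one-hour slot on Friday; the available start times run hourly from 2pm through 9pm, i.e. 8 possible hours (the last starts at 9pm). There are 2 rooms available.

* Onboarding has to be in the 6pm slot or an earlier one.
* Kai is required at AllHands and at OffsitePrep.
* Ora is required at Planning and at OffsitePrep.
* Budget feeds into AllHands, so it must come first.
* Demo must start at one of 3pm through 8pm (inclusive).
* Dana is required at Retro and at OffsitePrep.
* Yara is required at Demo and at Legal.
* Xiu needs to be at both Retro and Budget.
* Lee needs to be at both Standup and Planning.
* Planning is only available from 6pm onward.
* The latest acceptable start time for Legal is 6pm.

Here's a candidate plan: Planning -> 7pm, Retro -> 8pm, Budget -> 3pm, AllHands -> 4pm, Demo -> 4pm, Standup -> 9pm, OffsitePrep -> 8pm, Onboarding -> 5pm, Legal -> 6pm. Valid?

No. Dana is required at Retro and at OffsitePrep is not satisfied.

Ora is required at Planning and at OffsitePrep — holds.
Kai is required at AllHands and at OffsitePrep — holds.
Xiu needs to be at both Retro and Budget — holds.
Budget feeds into AllHands, so it must come first — holds.
The latest acceptable start time for Legal is 6pm — holds.
Lee needs to be at both Standup and Planning — holds.
Planning is only available from 6pm onward — holds.
Yara is required at Demo and at Legal — holds.
Onboarding has to be in the 6pm slot or an earlier one — holds.
There are 2 rooms available — holds.
Dana is required at Retro and at OffsitePrep — violated.
Demo must start at one of 3pm through 8pm (inclusive) — holds.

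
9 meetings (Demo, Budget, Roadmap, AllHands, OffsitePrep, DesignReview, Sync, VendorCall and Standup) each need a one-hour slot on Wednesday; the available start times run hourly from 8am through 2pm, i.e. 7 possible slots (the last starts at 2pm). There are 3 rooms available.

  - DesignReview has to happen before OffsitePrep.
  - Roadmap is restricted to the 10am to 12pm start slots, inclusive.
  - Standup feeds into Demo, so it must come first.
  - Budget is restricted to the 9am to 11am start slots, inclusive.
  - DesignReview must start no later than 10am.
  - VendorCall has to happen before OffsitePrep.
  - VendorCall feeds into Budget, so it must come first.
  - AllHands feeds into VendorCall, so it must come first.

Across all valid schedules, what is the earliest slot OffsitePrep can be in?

Precedence pushes OffsitePrep to at least 10am.
OffsitePrep at 10am is achievable: Standup in 8am; Roadmap in 10am; Budget in 10am; OffsitePrep in 10am; Sync in 9am; VendorCall in 9am; Demo in 9am; DesignReview in 8am; AllHands in 8am.

10am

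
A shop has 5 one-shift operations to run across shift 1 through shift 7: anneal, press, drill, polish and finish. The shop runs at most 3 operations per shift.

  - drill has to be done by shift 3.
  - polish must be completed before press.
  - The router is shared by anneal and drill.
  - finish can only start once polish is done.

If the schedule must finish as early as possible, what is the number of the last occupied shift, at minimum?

shift 2

The precedence chain requires at least 2 distinct shifts.
With at most 3 per shift and 5 operations, at least 2 shifts are needed.
2 works (last occupied shift: shift 2): for example polish -> shift 1, press -> shift 2, finish -> shift 2, anneal -> shift 1, drill -> shift 2.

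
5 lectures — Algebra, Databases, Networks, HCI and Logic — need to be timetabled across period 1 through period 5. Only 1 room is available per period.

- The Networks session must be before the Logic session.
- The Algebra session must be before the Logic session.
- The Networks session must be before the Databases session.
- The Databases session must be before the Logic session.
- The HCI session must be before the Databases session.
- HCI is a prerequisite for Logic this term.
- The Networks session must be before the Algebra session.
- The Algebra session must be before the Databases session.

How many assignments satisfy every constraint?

Enumerating: Networks=period 1, Logic=period 5, Databases=period 4, Algebra=period 2, HCI=period 3 | Algebra=period 3, Databases=period 4, Logic=period 5, HCI=period 2, Networks=period 1 | Algebra -> period 3, Databases -> period 4, HCI -> period 1, Logic -> period 5, Networks -> period 2.

3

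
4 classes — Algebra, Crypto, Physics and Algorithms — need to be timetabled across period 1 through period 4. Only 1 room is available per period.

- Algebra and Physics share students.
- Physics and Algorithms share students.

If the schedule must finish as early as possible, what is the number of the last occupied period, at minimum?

4

With at most 1 per period and 4 classes, at least 4 periods are needed.
4 works (last occupied period: period 4): for example Algebra in period 1; Algorithms in period 4; Crypto in period 2; Physics in period 3.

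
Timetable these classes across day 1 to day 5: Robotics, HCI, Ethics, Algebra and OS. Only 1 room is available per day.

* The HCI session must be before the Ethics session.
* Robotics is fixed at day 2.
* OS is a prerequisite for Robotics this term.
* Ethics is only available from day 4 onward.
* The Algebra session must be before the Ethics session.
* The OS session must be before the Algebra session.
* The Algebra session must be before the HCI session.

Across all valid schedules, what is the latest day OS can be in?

day 1

Downstream work caps OS at day 1.
OS at day 1 is achievable: Ethics=day 5, HCI=day 4, Algebra=day 3, Robotics=day 2, OS=day 1.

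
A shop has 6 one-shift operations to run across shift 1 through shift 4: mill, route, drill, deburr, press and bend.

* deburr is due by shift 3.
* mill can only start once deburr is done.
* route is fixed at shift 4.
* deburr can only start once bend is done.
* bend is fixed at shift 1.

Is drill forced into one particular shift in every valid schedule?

No

drill can be shift 1 (e.g. bend=shift 1, drill=shift 1, press=shift 1, deburr=shift 2, route=shift 4, mill=shift 3) or shift 2 (e.g. route -> shift 4; drill -> shift 2; bend -> shift 1; deburr -> shift 2; press -> shift 1; mill -> shift 3).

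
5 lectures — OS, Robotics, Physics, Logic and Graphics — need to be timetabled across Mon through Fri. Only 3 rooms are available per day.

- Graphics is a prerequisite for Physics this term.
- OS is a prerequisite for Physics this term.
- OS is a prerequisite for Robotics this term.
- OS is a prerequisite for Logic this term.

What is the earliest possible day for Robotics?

Precedence pushes Robotics to at least Tue.
Robotics at Tue is achievable: Graphics in Mon; Logic in Tue; Physics in Tue; Robotics in Tue; OS in Mon.

Tue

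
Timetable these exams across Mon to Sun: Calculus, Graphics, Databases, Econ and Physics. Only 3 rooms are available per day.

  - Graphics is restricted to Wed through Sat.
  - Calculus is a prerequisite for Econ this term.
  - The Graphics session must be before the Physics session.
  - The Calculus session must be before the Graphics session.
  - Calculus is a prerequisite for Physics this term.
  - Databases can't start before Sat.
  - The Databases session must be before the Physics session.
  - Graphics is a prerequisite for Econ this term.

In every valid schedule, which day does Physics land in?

Sun

Precedence pushes Physics to at least Sun.
So Physics is pinned to Sun.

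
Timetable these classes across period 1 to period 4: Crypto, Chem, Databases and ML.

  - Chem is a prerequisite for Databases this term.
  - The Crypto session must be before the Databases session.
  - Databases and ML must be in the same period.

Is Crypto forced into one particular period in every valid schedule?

Crypto can be period 1 (e.g. Databases=period 2; Chem=period 1; Crypto=period 1; ML=period 2) or period 2 (e.g. Databases -> period 3, Chem -> period 1, Crypto -> period 2, ML -> period 3).

No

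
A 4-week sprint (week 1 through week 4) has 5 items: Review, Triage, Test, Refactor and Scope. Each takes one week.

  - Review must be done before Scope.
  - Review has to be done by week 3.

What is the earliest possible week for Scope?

week 2

Precedence pushes Scope to at least week 2.
Scope at week 2 is achievable: Scope=week 2, Test=week 1, Triage=week 1, Refactor=week 1, Review=week 1.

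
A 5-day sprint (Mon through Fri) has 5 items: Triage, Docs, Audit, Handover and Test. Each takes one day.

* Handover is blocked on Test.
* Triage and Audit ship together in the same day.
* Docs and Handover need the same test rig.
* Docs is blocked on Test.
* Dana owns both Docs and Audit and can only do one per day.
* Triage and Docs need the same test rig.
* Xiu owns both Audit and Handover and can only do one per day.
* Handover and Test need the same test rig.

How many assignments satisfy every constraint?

60

Splitting on Triage: it can be Mon (20), Tue (14), Wed (10), Thu (8), Fri (8). Listing each branch's schedules as (Docs, Audit, Handover, Test):
Triage=Mon: (Tue,Mon,Wed,Mon) (Tue,Mon,Thu,Mon) (Tue,Mon,Fri,Mon) (Wed,Mon,Tue,Mon) (Wed,Mon,Thu,Mon) (Wed,Mon,Thu,Tue) (Wed,Mon,Fri,Mon) (Wed,Mon,Fri,Tue) (Thu,Mon,Tue,Mon) (Thu,Mon,Wed,Mon) (Thu,Mon,Wed,Tue) (Thu,Mon,Fri,Mon) (Thu,Mon,Fri,Tue) (Thu,Mon,Fri,Wed) (Fri,Mon,Tue,Mon) (Fri,Mon,Wed,Mon) (Fri,Mon,Wed,Tue) (Fri,Mon,Thu,Mon) (Fri,Mon,Thu,Tue) (Fri,Mon,Thu,Wed) — 20.
Triage=Tue: (Wed,Tue,Thu,Mon) (Wed,Tue,Thu,Tue) (Wed,Tue,Fri,Mon) (Wed,Tue,Fri,Tue) (Thu,Tue,Wed,Mon) (Thu,Tue,Wed,Tue) (Thu,Tue,Fri,Mon) (Thu,Tue,Fri,Tue) (Thu,Tue,Fri,Wed) (Fri,Tue,Wed,Mon) (Fri,Tue,Wed,Tue) (Fri,Tue,Thu,Mon) (Fri,Tue,Thu,Tue) (Fri,Tue,Thu,Wed) — 14.
Triage=Wed: (Tue,Wed,Thu,Mon) (Tue,Wed,Fri,Mon) (Thu,Wed,Tue,Mon) (Thu,Wed,Fri,Mon) (Thu,Wed,Fri,Tue) (Thu,Wed,Fri,Wed) (Fri,Wed,Tue,Mon) (Fri,Wed,Thu,Mon) (Fri,Wed,Thu,Tue) (Fri,Wed,Thu,Wed) — 10.
Triage=Thu: (Tue,Thu,Wed,Mon) (Tue,Thu,Fri,Mon) (Wed,Thu,Tue,Mon) (Wed,Thu,Fri,Mon) (Wed,Thu,Fri,Tue) (Fri,Thu,Tue,Mon) (Fri,Thu,Wed,Mon) (Fri,Thu,Wed,Tue) — 8.
Triage=Fri: (Tue,Fri,Wed,Mon) (Tue,Fri,Thu,Mon) (Wed,Fri,Tue,Mon) (Wed,Fri,Thu,Mon) (Wed,Fri,Thu,Tue) (Thu,Fri,Tue,Mon) (Thu,Fri,Wed,Mon) (Thu,Fri,Wed,Tue) — 8.
Summing: 20 + 14 + 10 + 8 + 8 = 60.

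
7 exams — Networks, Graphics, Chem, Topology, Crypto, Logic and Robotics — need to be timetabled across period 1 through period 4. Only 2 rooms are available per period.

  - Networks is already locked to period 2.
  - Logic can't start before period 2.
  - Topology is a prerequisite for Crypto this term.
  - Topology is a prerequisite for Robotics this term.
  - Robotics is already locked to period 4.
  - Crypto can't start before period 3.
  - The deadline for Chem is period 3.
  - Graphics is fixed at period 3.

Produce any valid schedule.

Crypto in period 3; Logic in period 2; Networks in period 2; Robotics in period 4; Graphics in period 3; Topology in period 1; Chem in period 1

Checking: Topology(period 1) before Crypto(period 3); Topology(period 1) before Robotics(period 4); Graphics=period 3 in [period 3,period 3]; Chem=period 1 in [period 1,period 3]; Networks=period 2 in [period 2,period 2]; Logic=period 2 in [period 2,period 4]; Robotics=period 4 in [period 4,period 4]; Crypto=period 3 in [period 3,period 4]; max 2 per period (cap 2).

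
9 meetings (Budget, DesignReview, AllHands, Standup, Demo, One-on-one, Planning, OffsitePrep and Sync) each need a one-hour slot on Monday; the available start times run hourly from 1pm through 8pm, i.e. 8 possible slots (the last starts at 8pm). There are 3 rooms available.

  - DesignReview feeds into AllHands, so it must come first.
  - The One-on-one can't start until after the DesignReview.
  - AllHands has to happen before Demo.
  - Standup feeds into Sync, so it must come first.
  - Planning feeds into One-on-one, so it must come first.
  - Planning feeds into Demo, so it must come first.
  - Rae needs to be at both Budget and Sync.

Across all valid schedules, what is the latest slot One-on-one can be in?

Precedence pushes One-on-one to at least 2pm.
One-on-one at 8pm is achievable: One-on-one -> 8pm; AllHands -> 2pm; Sync -> 2pm; OffsitePrep -> 2pm; Planning -> 1pm; DesignReview -> 1pm; Standup -> 1pm; Demo -> 3pm; Budget -> 3pm.

8pm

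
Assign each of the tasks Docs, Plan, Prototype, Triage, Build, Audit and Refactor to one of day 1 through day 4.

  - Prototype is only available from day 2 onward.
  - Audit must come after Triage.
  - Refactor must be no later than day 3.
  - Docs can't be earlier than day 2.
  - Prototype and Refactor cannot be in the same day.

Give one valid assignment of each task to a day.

Audit in day 2, Refactor in day 1, Plan in day 1, Prototype in day 2, Triage in day 1, Build in day 1, Docs in day 2

Checking: Triage(day 1) before Audit(day 2); Prototype(day 2) != Refactor(day 1); Prototype=day 2 in [day 2,day 4]; Refactor=day 1 in [day 1,day 3]; Docs=day 2 in [day 2,day 4].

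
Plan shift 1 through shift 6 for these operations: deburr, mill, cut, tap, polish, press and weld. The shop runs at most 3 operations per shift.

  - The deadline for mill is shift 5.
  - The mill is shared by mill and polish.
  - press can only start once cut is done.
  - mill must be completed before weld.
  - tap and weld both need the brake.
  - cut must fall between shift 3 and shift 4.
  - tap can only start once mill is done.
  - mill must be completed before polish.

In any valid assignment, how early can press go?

Precedence pushes press to at least shift 4.
press at shift 4 is achievable: press in shift 4, mill in shift 1, weld in shift 3, deburr in shift 1, tap in shift 2, polish in shift 2, cut in shift 3.

shift 4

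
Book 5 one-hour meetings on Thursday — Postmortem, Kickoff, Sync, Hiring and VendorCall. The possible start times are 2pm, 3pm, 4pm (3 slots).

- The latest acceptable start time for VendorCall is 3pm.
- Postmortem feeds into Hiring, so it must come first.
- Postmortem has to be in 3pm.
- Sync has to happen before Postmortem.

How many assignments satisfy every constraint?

6

Splitting on Kickoff: it can be 2pm (2), 3pm (2), 4pm (2). Listing each branch's schedules as (Postmortem, Sync, Hiring, VendorCall):
Kickoff=2pm: (3pm,2pm,4pm,2pm) (3pm,2pm,4pm,3pm) — 2.
Kickoff=3pm: (3pm,2pm,4pm,2pm) (3pm,2pm,4pm,3pm) — 2.
Kickoff=4pm: (3pm,2pm,4pm,2pm) (3pm,2pm,4pm,3pm) — 2.
Summing: 2 + 2 + 2 = 6.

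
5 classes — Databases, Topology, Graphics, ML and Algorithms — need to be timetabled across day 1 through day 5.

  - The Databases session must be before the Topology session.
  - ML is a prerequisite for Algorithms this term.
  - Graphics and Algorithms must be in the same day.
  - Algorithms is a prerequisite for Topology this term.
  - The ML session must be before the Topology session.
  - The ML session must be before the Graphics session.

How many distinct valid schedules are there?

35

Splitting on Databases: it can be day 1 (10), day 2 (10), day 3 (9), day 4 (6). Listing each branch's schedules as (Topology, Graphics, ML, Algorithms) by day number:
Databases=day 1: (3,2,1,2) (4,2,1,2) (4,3,1,3) (4,3,2,3) (5,2,1,2) (5,3,1,3) (5,3,2,3) (5,4,1,4) (5,4,2,4) (5,4,3,4) — 10.
Databases=day 2: (3,2,1,2) (4,2,1,2) (4,3,1,3) (4,3,2,3) (5,2,1,2) (5,3,1,3) (5,3,2,3) (5,4,1,4) (5,4,2,4) (5,4,3,4) — 10.
Databases=day 3: (4,2,1,2) (4,3,1,3) (4,3,2,3) (5,2,1,2) (5,3,1,3) (5,3,2,3) (5,4,1,4) (5,4,2,4) (5,4,3,4) — 9.
Databases=day 4: (5,2,1,2) (5,3,1,3) (5,3,2,3) (5,4,1,4) (5,4,2,4) (5,4,3,4) — 6.
Summing: 10 + 10 + 9 + 6 = 35.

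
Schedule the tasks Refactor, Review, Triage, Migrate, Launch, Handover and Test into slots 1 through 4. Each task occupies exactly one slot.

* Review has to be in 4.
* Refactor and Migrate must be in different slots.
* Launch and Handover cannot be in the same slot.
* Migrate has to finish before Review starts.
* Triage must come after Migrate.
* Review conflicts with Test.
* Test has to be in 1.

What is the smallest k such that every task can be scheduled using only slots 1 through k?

The precedence chain requires at least 2 distinct slots.
Review can't be placed before 4, so the schedule must run through at least slot 4.
4 works (last occupied slot: 4): for example Test=1, Migrate=1, Handover=2, Review=4, Refactor=2, Launch=1, Triage=2.

4 slots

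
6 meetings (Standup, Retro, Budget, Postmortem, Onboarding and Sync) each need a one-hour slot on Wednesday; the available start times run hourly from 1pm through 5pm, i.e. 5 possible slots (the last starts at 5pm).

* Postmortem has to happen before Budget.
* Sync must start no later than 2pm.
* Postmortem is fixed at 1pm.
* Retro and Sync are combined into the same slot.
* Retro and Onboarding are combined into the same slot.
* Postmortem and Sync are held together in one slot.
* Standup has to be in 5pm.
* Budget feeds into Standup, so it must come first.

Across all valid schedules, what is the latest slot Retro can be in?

1pm

Retro must be in the same slot as Postmortem, which can't be after 1pm, so Retro is at most 1pm.
Retro at 1pm is achievable: Sync in 1pm, Retro in 1pm, Onboarding in 1pm, Postmortem in 1pm, Standup in 5pm, Budget in 2pm.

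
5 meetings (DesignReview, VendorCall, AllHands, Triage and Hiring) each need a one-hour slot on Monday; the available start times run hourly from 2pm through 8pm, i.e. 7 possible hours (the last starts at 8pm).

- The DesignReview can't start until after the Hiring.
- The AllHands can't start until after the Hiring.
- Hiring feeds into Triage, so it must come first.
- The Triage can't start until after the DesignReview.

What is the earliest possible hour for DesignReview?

3pm

Precedence pushes DesignReview to at least 3pm; downstream work caps DesignReview at 7pm.
DesignReview at 3pm is achievable: VendorCall -> 2pm; Hiring -> 2pm; AllHands -> 3pm; Triage -> 4pm; DesignReview -> 3pm.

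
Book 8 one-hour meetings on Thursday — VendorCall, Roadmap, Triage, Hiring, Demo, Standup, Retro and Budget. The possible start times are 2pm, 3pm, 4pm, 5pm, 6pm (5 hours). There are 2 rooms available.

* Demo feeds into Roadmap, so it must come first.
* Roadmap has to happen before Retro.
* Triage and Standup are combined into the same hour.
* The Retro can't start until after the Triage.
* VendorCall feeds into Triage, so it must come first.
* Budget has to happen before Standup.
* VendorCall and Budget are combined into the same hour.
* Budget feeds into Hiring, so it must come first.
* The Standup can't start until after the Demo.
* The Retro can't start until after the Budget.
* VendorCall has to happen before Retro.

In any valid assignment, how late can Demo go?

Downstream work caps Demo at 4pm.
Demo at 3pm is achievable: Retro in 6pm, Hiring in 3pm, Standup in 5pm, VendorCall in 2pm, Budget in 2pm, Roadmap in 4pm, Triage in 5pm, Demo in 3pm.
Nothing later works — the capacity limit rule out every hour after 3pm.

3pm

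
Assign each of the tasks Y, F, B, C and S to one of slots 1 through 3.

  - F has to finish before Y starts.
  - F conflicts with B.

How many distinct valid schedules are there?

Splitting on Y: it can be 2 (18), 3 (36). Listing each branch's schedules as (F, B, C, S):
Y=2: (1,2,1,1) (1,2,1,2) (1,2,1,3) (1,2,2,1) (1,2,2,2) (1,2,2,3) (1,2,3,1) (1,2,3,2) (1,2,3,3) (1,3,1,1) (1,3,1,2) (1,3,1,3) (1,3,2,1) (1,3,2,2) (1,3,2,3) (1,3,3,1) (1,3,3,2) (1,3,3,3) — 18.
Y=3: (1,2,1,1) (1,2,1,2) (1,2,1,3) (1,2,2,1) (1,2,2,2) (1,2,2,3) (1,2,3,1) (1,2,3,2) (1,2,3,3) (1,3,1,1) (1,3,1,2) (1,3,1,3) (1,3,2,1) (1,3,2,2) (1,3,2,3) (1,3,3,1) (1,3,3,2) (1,3,3,3) (2,1,1,1) (2,1,1,2) (2,1,1,3) (2,1,2,1) (2,1,2,2) (2,1,2,3) (2,1,3,1) (2,1,3,2) (2,1,3,3) (2,3,1,1) (2,3,1,2) (2,3,1,3) (2,3,2,1) (2,3,2,2) (2,3,2,3) (2,3,3,1) (2,3,3,2) (2,3,3,3) — 36.
Summing: 18 + 36 = 54.

54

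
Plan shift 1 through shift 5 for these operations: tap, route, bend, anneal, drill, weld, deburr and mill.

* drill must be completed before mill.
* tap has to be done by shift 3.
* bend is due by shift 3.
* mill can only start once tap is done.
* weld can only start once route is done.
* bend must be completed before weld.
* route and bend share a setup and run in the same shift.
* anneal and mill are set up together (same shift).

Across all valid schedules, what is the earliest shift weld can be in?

Precedence pushes weld to at least shift 2.
weld at shift 2 is achievable: weld in shift 2; route in shift 1; drill in shift 1; anneal in shift 2; tap in shift 1; deburr in shift 1; bend in shift 1; mill in shift 2.

shift 2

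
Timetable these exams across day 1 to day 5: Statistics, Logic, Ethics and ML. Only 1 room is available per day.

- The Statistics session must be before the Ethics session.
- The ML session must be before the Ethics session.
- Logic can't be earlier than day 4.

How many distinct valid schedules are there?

16

Splitting on Statistics: it can be day 1 (6), day 2 (6), day 3 (4). Listing each branch's schedules as (Logic, Ethics, ML) by day number:
Statistics=day 1: (4,3,2) (4,5,2) (4,5,3) (5,3,2) (5,4,2) (5,4,3) — 6.
Statistics=day 2: (4,3,1) (4,5,1) (4,5,3) (5,3,1) (5,4,1) (5,4,3) — 6.
Statistics=day 3: (4,5,1) (4,5,2) (5,4,1) (5,4,2) — 4.
Summing: 6 + 6 + 4 = 16.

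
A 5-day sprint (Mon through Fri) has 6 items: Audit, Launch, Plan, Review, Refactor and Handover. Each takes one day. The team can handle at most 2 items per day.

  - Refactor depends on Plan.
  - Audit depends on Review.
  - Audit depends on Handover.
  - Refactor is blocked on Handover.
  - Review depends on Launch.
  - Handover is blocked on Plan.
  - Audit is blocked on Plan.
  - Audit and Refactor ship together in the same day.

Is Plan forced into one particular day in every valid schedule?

No

Plan can be Mon (e.g. Audit=Wed, Review=Tue, Launch=Mon, Refactor=Wed, Handover=Tue, Plan=Mon) or Tue (e.g. Audit in Thu; Refactor in Thu; Review in Tue; Plan in Tue; Handover in Wed; Launch in Mon).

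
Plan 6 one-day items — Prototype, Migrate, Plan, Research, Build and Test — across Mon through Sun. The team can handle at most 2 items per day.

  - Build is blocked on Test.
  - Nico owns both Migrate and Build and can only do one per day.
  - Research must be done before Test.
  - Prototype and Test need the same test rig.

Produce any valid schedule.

Prototype -> Mon; Migrate -> Tue; Plan -> Wed; Build -> Wed; Test -> Tue; Research -> Mon

Checking: Research(Mon) before Test(Tue); Test(Tue) before Build(Wed); Prototype(Mon) != Test(Tue); Migrate(Tue) != Build(Wed); max 2 per day (cap 2).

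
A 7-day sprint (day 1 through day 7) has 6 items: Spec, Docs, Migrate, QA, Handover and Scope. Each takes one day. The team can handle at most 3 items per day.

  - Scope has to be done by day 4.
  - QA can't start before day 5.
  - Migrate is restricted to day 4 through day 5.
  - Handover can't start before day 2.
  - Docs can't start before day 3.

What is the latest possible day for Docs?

day 7

Docs is available from day 3.
Docs at day 7 is achievable: Scope in day 1, Docs in day 7, Handover in day 2, Migrate in day 4, Spec in day 1, QA in day 5.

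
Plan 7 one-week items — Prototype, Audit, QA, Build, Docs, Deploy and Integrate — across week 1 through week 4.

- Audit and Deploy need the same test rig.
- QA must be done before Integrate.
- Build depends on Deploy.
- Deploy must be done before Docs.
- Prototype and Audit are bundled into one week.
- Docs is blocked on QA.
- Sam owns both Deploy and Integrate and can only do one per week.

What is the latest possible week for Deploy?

week 3

Downstream work caps Deploy at week 3.
Deploy at week 3 is achievable: Docs=week 4, Build=week 4, Integrate=week 2, Audit=week 1, Deploy=week 3, Prototype=week 1, QA=week 1.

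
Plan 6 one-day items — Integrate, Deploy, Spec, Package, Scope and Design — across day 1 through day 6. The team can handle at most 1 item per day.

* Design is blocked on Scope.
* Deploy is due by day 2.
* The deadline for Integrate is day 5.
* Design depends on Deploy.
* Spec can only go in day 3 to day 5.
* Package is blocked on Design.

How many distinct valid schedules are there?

18

Splitting on Integrate: it can be day 1 (3), day 2 (3), day 3 (4), day 4 (4), day 5 (4). Listing each branch's schedules as (Deploy, Spec, Package, Scope, Design) by day number:
Integrate=day 1: (2,3,6,4,5) (2,4,6,3,5) (2,5,6,3,4) — 3.
Integrate=day 2: (1,3,6,4,5) (1,4,6,3,5) (1,5,6,3,4) — 3.
Integrate=day 3: (1,4,6,2,5) (1,5,6,2,4) (2,4,6,1,5) (2,5,6,1,4) — 4.
Integrate=day 4: (1,3,6,2,5) (1,5,6,2,3) (2,3,6,1,5) (2,5,6,1,3) — 4.
Integrate=day 5: (1,3,6,2,4) (1,4,6,2,3) (2,3,6,1,4) (2,4,6,1,3) — 4.
Summing: 3 + 3 + 4 + 4 + 4 = 18.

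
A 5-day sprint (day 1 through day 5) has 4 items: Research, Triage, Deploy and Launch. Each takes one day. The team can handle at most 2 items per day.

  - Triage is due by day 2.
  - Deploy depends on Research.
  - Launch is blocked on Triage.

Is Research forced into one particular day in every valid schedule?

No

Research can be day 1 (e.g. Deploy=day 2, Triage=day 1, Research=day 1, Launch=day 2) or day 2 (e.g. Research -> day 2; Deploy -> day 3; Launch -> day 2; Triage -> day 1).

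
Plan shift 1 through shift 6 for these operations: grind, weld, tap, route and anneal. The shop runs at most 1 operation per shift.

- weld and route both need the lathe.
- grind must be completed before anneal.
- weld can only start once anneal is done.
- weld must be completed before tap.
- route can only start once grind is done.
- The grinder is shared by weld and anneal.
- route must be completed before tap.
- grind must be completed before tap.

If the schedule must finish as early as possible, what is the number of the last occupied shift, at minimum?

shift 5

The precedence chain requires at least 4 distinct shifts.
With at most 1 per shift and 5 operations, at least 5 shifts are needed.
5 works (last occupied shift: shift 5): for example grind in shift 1, route in shift 4, anneal in shift 2, weld in shift 3, tap in shift 5.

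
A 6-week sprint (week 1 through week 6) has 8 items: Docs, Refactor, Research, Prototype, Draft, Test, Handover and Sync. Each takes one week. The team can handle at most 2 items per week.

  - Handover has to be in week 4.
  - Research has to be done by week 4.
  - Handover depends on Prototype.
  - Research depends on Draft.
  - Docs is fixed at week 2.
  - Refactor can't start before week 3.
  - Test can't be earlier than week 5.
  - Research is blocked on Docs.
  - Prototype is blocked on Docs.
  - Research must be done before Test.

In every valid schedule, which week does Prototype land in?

Docs is fixed at week 2 and must come before Prototype, so Prototype is at least week 3.
Handover is fixed at week 4 and must come after Prototype, so Prototype is at most week 3.
So Prototype must be week 3.

week 3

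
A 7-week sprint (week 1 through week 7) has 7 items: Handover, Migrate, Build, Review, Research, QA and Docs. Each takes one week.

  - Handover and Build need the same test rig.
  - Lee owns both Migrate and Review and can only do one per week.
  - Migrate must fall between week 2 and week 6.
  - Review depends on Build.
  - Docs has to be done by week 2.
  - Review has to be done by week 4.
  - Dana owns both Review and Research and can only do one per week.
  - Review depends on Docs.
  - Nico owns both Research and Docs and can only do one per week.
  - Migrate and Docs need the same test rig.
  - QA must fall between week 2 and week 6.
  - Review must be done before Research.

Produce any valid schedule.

Migrate in week 3, Research in week 3, QA in week 2, Docs in week 1, Handover in week 2, Review in week 2, Build in week 1

Checking: Build(week 1) before Review(week 2); Docs(week 1) before Review(week 2); Review(week 2) before Research(week 3); Review(week 2) != Research(week 3); Migrate(week 3) != Docs(week 1); Handover(week 2) != Build(week 1); Research(week 3) != Docs(week 1); Migrate(week 3) != Review(week 2); Docs=week 1 in [week 1,week 2]; Migrate=week 3 in [week 2,week 6]; QA=week 2 in [week 2,week 6]; Review=week 2 in [week 1,week 4].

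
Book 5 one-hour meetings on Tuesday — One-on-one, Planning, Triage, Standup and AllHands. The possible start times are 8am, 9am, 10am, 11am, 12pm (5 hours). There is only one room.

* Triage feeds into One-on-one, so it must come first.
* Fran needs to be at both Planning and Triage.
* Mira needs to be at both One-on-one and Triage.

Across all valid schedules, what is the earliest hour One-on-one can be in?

9am

Precedence pushes One-on-one to at least 9am.
One-on-one at 9am is achievable: Triage=8am, Standup=11am, AllHands=12pm, One-on-one=9am, Planning=10am.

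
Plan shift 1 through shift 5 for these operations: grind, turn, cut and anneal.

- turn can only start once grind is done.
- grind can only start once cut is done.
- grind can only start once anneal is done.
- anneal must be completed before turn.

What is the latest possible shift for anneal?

Downstream work caps anneal at shift 3.
anneal at shift 3 is achievable: turn -> shift 5; anneal -> shift 3; cut -> shift 1; grind -> shift 4.

shift 3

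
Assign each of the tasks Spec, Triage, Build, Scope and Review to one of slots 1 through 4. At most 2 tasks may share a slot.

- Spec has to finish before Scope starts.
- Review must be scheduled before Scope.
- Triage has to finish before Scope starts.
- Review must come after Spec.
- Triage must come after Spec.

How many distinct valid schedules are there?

Splitting on Spec: it can be 1 (17), 2 (3). Listing each branch's schedules as (Triage, Build, Scope, Review):
Spec=1: (2,1,3,2) (2,1,4,2) (2,1,4,3) (2,2,4,3) (2,3,3,2) (2,3,4,2) (2,3,4,3) (2,4,3,2) (2,4,4,2) (2,4,4,3) (3,1,4,2) (3,1,4,3) (3,2,4,2) (3,2,4,3) (3,3,4,2) (3,4,4,2) (3,4,4,3) — 17.
Spec=2: (3,1,4,3) (3,2,4,3) (3,4,4,3) — 3.
Summing: 17 + 3 = 20.

20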